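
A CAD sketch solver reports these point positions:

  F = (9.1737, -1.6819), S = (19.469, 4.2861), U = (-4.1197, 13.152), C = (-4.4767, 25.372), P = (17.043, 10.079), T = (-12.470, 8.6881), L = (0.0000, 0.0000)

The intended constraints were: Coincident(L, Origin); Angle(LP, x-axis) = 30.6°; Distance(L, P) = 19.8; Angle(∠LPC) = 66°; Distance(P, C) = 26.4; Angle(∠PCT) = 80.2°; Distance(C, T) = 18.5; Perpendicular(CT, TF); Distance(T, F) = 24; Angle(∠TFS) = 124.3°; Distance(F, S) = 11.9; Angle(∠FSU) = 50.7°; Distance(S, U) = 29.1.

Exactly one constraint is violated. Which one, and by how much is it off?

Distance(S, U) = 29.1 — off by 3.90.

L = (0.00, 0.00) ✓; LP at 30.60° ✓; |LP| = 19.80 ✓; ∠LPC = 66.00° ✓; |PC| = 26.40 ✓; ∠PCT = 80.20° ✓; |CT| = 18.50 ✓; ∠(CT, TF) = 90.00° ✓; |TF| = 24.00 ✓; ∠TFS = 124.3° ✓; |FS| = 11.90 ✓; ∠FSU = 50.70° ✓; |SU| = 25.20 ✗.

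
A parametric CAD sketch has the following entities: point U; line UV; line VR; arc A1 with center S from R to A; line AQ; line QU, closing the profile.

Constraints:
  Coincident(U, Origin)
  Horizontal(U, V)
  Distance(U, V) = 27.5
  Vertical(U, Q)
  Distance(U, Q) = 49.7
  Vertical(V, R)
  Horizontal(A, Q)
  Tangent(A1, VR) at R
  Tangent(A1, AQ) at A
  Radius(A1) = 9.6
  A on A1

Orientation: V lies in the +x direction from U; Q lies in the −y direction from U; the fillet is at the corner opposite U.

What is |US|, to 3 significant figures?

43.9

U is at the origin; UV is horizontal with |UV| = 27.5 and V on the +x side, so V = (27.5, 0.00). UQ is vertical with |UQ| = 49.7 and Q on the −y side, so Q = (0.00, -49.7). The virtual corner opposite U is at (27.5, -49.7). Since A1 is tangent to VR there, SR ⟂ VR and A1 meets AQ tangentially, so SA is at right angles to AQ, with radius 9.6, so the center S sits 9.6 in from both sides at S = (17.9, -40.1). Then |US| = |S − U| = 43.9.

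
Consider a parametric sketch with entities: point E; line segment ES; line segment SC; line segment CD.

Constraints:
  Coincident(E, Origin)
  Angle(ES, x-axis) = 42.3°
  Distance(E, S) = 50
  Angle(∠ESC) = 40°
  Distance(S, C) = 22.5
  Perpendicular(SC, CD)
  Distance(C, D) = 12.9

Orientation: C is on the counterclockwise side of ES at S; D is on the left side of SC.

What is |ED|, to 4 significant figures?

24.90

∠ESC = 40.0°, so SC runs at 42.3° + (180° − 40.0°) = 182.3° from the x-axis; with |SC| = 22.5, C = S + 22.5·(cos 182.3°, sin 182.3°) = (14.50, 32.75). SC is perpendicular to CD; with |CD| = 12.9 on the left of SC, D = C + 12.9·(0.04013, -0.9992) = (15.02, 19.86). Then |ED| = |D − E| = 24.90.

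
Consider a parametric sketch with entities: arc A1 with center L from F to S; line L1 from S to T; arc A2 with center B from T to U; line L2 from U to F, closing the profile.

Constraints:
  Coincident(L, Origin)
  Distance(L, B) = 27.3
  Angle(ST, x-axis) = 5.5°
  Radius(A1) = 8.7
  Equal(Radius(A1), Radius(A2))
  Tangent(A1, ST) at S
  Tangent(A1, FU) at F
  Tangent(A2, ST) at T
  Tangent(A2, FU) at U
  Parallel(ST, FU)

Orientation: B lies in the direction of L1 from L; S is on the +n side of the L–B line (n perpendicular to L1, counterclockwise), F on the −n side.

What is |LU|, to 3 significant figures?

28.7

Tangency of A1 to both parallel lines with radius 8.7 puts S and F at L ± 8.7·n: S = (-0.834, 8.66), F = (0.834, -8.66). Equal radii place T and U the same way about B: T = B + 8.7·n = (26.3, 11.3), U = B − 8.7·n = (28.0, -6.04). Then |LU| = |U − L| = 28.7.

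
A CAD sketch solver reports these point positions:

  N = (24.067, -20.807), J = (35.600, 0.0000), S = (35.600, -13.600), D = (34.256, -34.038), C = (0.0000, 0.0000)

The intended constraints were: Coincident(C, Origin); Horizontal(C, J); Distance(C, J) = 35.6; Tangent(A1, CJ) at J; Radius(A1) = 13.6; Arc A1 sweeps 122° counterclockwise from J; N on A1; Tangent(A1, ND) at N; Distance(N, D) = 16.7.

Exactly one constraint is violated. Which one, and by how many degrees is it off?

Tangent(A1, ND) at N — off by 5.60°.

C = (0.00, 0.00) ✓; C.y = 0.00, J.y = 0.00 ✓; |CJ| = 35.60 ✓; ∠(SJ, JC) = 90.00° ✓; |SJ| = 13.60 ✓; bearing(S→N) − bearing(S→J) = 122.0° ✓; |SN| = 13.60 ✓; ∠(SN, ND) = 84.40° ✗; |ND| = 16.70 ✓.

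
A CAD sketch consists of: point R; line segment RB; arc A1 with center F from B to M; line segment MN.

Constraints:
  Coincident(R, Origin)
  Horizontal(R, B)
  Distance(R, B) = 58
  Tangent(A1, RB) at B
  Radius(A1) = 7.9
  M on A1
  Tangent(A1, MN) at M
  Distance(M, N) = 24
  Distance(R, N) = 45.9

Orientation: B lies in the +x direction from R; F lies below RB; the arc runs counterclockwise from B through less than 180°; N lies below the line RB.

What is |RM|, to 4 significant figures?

51.37

R is at the origin; RB is horizontal with |RB| = 58.0 and B on the +x side, so B = (58.00, 0.000). Since A1 is tangent to RB there, FB ⟂ RB, so F = B + (0, -7.9) = (58.00, -7.900). Since FM ⟂ MN (tangency), |FN| = √(7.9² + 24.0²) = 25.27 regardless of where M sits on A1. So N lies on both circle(R, 45.9) and circle(F, 25.27); the below-RB intersection is N = (38.87, -24.41). M is the foot of the tangent from N: M = (51.23, -3.833).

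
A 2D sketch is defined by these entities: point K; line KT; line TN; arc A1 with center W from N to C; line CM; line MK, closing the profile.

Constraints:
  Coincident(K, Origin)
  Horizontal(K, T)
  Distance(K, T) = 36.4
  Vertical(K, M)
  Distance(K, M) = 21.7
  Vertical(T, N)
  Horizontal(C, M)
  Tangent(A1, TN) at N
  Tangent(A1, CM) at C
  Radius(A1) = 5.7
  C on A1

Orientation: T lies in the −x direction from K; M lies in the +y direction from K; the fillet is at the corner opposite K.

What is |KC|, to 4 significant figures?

37.59

K is at the origin; K and T share the same y with |KT| = 36.4 and T on the −x side, so T = (-36.40, 0.000). K and M share the same x with |KM| = 21.7 and M on the +y side, so M = (0.000, 21.70). The virtual corner opposite K is at (-36.40, 21.70). Since A1 is tangent to TN there, WN ⟂ TN and the tangent condition forces WC to be normal to CM, with radius 5.7, so the center W sits 5.7 in from both sides at W = (-30.70, 16.00). That places the tangent points at N = (-36.40, 16.00) on TN and C = (-30.70, 21.70) on CM. Then |KC| = |C − K| = 37.59.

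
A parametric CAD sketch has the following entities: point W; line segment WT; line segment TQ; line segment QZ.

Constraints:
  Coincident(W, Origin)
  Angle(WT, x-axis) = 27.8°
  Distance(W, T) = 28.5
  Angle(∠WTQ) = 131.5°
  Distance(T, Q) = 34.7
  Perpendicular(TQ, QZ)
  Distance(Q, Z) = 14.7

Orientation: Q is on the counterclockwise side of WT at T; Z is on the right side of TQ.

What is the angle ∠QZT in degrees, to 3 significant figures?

67.0°

W is at the origin; WT runs at 27.8° with length 28.5, so T = 28.5·(cos 27.8°, sin 27.8°) = (25.2, 13.3). ∠WTQ = 131.5°, so TQ runs at 27.8° + (180° − 131.5°) = 76.3° from the x-axis; with |TQ| = 34.7, Q = T + 34.7·(cos 76.3°, sin 76.3°) = (33.4, 47.0). The perpendicularity gives QZ at right angles to TQ; with |QZ| = 14.7 on the right of TQ, Z = Q + 14.7·(0.972, -0.237) = (47.7, 43.5). Then cos ∠QZT = ZQ·ZT / (|ZQ||ZT|), giving 67.0°.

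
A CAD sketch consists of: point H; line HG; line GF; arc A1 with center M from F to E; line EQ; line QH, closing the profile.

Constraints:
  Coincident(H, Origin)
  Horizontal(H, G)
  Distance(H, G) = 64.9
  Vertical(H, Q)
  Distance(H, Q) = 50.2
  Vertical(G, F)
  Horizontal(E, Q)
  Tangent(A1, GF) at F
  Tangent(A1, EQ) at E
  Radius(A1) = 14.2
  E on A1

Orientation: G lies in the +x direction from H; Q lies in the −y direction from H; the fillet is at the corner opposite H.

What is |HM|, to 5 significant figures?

62.181

H is at the origin; H and G share the same y with |HG| = 64.9 and G on the +x side, so G = (64.900, 0.0000). HQ is vertical with |HQ| = 50.2 and Q on the −y side, so Q = (0.0000, -50.200). The virtual corner opposite H is at (64.900, -50.200). The tangent condition forces MF to be normal to GF and since A1 is tangent to EQ there, ME ⟂ EQ, with radius 14.2, so the center M sits 14.2 in from both sides at M = (50.700, -36.000). Then |HM| = |M − H| = 62.181.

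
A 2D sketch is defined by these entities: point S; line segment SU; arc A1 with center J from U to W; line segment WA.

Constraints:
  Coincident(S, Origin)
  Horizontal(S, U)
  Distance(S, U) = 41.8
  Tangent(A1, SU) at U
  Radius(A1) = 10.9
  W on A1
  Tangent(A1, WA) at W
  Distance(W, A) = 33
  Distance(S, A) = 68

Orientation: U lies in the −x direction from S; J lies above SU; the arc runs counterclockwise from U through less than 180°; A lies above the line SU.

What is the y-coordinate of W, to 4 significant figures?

17.11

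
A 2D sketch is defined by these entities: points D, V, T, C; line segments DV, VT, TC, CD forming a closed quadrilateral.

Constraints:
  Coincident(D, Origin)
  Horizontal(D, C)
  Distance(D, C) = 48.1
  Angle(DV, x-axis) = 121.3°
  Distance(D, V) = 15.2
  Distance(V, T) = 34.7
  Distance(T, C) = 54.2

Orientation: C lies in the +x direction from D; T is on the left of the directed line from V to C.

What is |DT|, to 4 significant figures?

42.87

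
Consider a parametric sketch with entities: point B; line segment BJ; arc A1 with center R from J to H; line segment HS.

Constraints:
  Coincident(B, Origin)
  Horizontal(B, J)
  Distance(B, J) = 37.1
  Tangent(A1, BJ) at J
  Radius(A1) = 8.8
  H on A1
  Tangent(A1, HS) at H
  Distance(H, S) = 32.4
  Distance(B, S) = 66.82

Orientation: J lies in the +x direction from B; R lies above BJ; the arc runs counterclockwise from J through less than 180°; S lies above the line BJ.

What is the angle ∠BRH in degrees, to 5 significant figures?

147.82°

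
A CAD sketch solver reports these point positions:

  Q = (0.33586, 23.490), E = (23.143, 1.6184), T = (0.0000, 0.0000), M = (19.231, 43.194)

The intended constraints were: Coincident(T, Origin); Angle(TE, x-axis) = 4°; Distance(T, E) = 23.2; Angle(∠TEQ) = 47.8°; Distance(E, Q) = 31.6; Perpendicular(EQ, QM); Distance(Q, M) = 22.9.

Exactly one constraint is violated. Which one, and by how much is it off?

Distance(Q, M) = 22.9 — off by 4.40.

T = (0.00, 0.00) ✓; TE at 4.000° ✓; |TE| = 23.20 ✓; ∠TEQ = 47.80° ✓; |EQ| = 31.60 ✓; ∠(EQ, QM) = 90.00° ✓; |QM| = 27.30 ✗.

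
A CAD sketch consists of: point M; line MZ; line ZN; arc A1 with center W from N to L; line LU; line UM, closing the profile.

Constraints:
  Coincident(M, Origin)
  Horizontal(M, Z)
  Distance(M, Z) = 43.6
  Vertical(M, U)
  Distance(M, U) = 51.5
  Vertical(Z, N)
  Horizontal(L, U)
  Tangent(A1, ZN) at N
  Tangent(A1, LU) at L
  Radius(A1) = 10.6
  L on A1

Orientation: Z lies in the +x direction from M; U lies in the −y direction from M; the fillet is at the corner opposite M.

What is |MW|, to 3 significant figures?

52.6

M is at the origin; MZ is horizontal with |MZ| = 43.6 and Z on the +x side, so Z = (43.6, 0.00). MU is vertical with |MU| = 51.5 and U on the −y side, so U = (0.00, -51.5). The virtual corner opposite M is at (43.6, -51.5). The tangent condition forces WN to be normal to ZN and A1 meets LU tangentially, so WL is at right angles to LU, with radius 10.6, so the center W sits 10.6 in from both sides at W = (33.0, -40.9). Then |MW| = |W − M| = 52.6.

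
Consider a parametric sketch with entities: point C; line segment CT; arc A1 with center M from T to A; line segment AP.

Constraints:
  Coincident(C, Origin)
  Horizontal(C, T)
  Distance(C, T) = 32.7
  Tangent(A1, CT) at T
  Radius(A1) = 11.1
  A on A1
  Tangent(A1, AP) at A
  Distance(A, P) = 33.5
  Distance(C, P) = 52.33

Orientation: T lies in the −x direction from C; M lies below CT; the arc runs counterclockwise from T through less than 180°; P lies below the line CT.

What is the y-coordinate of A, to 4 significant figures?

-16.65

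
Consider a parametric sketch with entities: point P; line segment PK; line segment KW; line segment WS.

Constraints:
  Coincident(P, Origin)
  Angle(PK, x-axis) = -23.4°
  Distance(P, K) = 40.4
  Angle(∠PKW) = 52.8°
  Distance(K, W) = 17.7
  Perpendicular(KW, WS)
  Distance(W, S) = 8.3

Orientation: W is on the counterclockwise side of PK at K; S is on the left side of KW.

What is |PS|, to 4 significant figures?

24.81

P is at the origin; PK runs at -23.4° with length 40.4, so K = 40.4·(cos -23.4°, sin -23.4°) = (37.08, -16.04). ∠PKW = 52.8°, so KW runs at -23.4° + (180° − 52.8°) = 103.8° from the x-axis; with |KW| = 17.7, W = K + 17.7·(cos 103.8°, sin 103.8°) = (32.86, 1.144). KW is perpendicular to WS; with |WS| = 8.3 on the left of KW, S = W + 8.3·(-0.9711, -0.2385) = (24.79, -0.8355). Then |PS| = |S − P| = 24.81.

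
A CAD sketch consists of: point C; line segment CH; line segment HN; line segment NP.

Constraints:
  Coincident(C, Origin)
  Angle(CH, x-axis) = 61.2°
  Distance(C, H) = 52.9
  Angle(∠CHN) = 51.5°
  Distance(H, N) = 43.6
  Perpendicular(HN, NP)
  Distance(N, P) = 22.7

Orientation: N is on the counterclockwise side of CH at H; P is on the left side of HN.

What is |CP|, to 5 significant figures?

21.529

∠CHN = 51.5°, so HN runs at 61.2° + (180° − 51.5°) = 189.70° from the x-axis; with |HN| = 43.6, N = H + 43.6·(cos 189.70°, sin 189.70°) = (-17.492, 39.010). HN is perpendicular to NP; with |NP| = 22.7 on the left of HN, P = N + 22.7·(0.16849, -0.98570) = (-13.667, 16.635). Then |CP| = |P − C| = 21.529.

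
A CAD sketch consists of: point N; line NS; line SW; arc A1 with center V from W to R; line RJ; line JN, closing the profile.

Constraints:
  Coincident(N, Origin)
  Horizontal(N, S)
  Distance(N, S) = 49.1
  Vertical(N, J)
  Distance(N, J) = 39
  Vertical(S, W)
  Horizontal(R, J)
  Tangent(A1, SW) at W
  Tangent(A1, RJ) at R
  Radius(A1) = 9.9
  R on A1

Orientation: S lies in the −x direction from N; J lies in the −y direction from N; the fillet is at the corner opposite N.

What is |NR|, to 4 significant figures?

55.30

N is at the origin; N and S share the same y with |NS| = 49.1 and S on the −x side, so S = (-49.10, 0.000). NJ is vertical with |NJ| = 39.0 and J on the −y side, so J = (0.000, -39.00). The virtual corner opposite N is at (-49.10, -39.00). Tangency of A1 to SW means the radius VW is perpendicular to SW and the tangent condition forces VR to be normal to RJ, with radius 9.9, so the center V sits 9.9 in from both sides at V = (-39.20, -29.10). That places the tangent points at W = (-49.10, -29.10) on SW and R = (-39.20, -39.00) on RJ. Then |NR| = |R − N| = 55.30.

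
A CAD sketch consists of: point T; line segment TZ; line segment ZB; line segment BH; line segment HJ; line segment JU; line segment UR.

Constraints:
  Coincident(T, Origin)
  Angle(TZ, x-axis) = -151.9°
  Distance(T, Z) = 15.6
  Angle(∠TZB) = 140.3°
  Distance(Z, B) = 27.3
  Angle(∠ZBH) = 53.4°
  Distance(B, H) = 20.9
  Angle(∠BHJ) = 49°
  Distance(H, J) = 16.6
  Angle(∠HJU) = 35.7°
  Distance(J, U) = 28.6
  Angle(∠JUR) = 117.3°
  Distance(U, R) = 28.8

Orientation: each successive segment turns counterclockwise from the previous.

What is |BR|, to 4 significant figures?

47.58

T is at the origin; TZ runs at -151.9° with length 15.6, so Z = (-13.76, -7.348). ∠TZB = 140.3° gives ZB at -112.2° from the x-axis; with |ZB| = 27.3, B = (-24.08, -32.62). ∠ZBH = 53.4° gives BH at 14.40° from the x-axis; with |BH| = 20.9, H = (-3.833, -27.43). ∠BHJ = 49.0° gives HJ at 145.4° from the x-axis; with |HJ| = 16.6, J = (-17.50, -18.00). ∠HJU = 35.7° gives JU at -70.30° from the x-axis; with |JU| = 28.6, U = (-7.856, -44.93). ∠JUR = 117.3° gives UR at -7.600° from the x-axis; with |UR| = 28.8, R = (20.69, -48.74). Then |BR| = |R − B| = 47.58.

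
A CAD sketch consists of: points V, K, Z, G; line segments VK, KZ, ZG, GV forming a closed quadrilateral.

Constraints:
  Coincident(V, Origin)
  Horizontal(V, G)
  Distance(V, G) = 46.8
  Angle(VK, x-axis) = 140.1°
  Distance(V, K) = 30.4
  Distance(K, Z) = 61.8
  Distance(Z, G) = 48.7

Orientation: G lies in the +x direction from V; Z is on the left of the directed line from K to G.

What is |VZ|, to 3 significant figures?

56.6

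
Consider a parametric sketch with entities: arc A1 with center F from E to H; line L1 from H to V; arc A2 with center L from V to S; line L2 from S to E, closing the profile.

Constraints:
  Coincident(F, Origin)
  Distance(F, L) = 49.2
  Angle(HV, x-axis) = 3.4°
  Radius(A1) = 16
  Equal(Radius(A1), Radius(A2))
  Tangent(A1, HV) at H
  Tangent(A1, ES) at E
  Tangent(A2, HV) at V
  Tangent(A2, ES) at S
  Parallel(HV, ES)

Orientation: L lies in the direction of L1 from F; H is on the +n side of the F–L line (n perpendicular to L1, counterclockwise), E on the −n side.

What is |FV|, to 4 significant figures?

51.74

The slot axis is L1's direction at 3.4°, so u = (cos 3.4°, sin 3.4°) = (0.9982, 0.05931) and n = (−sin 3.4°, cos 3.4°) = (-0.05931, 0.9982). F is at the origin and L lies 49.2 along u from F, so L = 49.2·u = (49.11, 2.918). Tangency of A1 to both parallel lines with radius 16.0 puts H and E at F ± 16.0·n: H = (-0.9489, 15.97), E = (0.9489, -15.97). Equal radii place V and S the same way about L: V = L + 16.0·n = (48.16, 18.89), S = L − 16.0·n = (50.06, -13.05). Then |FV| = |V − F| = 51.74.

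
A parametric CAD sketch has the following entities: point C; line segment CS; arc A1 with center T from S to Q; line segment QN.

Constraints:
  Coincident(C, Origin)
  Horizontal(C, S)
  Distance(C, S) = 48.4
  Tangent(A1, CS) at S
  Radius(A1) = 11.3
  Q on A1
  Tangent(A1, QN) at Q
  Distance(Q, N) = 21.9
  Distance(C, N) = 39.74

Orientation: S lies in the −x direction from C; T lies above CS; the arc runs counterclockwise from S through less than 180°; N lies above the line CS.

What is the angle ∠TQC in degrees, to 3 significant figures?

167°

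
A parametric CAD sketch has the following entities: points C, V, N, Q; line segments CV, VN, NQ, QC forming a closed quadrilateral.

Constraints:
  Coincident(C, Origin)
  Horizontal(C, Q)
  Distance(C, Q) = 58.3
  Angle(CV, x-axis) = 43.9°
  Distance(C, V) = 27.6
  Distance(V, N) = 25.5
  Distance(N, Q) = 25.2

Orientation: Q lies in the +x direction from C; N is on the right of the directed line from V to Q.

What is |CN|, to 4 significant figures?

33.33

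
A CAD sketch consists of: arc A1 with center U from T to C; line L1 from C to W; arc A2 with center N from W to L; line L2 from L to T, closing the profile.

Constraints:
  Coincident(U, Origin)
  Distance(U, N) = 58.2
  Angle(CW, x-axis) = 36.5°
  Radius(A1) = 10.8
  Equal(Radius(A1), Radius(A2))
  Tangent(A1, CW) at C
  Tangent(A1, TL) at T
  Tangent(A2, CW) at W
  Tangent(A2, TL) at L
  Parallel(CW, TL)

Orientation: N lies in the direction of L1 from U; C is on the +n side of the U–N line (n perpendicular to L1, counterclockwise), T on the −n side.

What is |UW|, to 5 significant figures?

59.194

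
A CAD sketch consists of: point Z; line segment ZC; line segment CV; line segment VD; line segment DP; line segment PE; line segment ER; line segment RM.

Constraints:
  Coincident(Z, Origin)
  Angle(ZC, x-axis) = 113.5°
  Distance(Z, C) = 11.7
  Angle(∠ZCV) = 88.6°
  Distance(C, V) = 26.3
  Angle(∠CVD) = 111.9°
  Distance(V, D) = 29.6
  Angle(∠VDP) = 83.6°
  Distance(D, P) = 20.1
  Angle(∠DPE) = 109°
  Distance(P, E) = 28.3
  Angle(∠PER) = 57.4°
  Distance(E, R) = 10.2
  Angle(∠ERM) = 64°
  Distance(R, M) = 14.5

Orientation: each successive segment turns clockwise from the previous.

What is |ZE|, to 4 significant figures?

2.741

∠VDP = 83.6° gives DP at -142.4° from the x-axis; with |DP| = 20.1, P = (24.34, -12.93). ∠DPE = 109.0° gives PE at 146.6° from the x-axis; with |PE| = 28.3, E = (0.7130, 2.647). Then |ZE| = |E − Z| = 2.741.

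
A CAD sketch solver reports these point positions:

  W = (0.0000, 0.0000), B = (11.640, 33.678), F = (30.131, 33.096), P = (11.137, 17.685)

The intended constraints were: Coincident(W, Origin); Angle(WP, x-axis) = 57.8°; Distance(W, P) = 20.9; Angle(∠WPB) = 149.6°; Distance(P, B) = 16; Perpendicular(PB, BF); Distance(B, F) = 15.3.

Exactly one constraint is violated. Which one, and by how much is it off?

Distance(B, F) = 15.3 — off by 3.20.

W = (0.00, 0.00) ✓; WP at 57.80° ✓; |WP| = 20.90 ✓; ∠WPB = 149.6° ✓; |PB| = 16.00 ✓; ∠(PB, BF) = 90.00° ✓; |BF| = 18.50 ✗.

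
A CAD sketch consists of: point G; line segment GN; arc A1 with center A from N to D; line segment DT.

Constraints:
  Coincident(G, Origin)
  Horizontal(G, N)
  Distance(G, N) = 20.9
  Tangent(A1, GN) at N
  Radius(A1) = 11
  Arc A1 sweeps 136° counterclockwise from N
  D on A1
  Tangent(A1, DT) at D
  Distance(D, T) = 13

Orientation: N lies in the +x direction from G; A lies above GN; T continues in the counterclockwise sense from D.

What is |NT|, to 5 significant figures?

27.996

On A1, N sits at bearing -90° from A; a 136° counterclockwise sweep puts D at bearing 46°, so D = A + 11.0·(cos 46°, sin 46°) = (28.541, 18.913). Tangency of A1 to DT means the radius AD is perpendicular to DT, so DT runs along (−sin 46°, cos 46°); with |DT| = 13.0, T = (19.190, 27.943). Then |NT| = |T − N| = 27.996.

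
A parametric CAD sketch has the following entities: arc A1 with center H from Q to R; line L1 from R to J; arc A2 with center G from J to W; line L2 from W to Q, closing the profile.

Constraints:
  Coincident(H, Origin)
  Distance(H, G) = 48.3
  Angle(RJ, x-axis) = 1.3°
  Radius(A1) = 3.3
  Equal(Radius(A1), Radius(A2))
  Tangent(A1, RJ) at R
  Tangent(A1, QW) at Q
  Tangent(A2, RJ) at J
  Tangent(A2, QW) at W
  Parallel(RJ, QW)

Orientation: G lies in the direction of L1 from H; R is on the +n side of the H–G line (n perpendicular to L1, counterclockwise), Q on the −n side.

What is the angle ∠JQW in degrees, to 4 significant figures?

7.781°

The slot axis is L1's direction at 1.3°, so u = (cos 1.3°, sin 1.3°) = (0.9997, 0.02269) and n = (−sin 1.3°, cos 1.3°) = (-0.02269, 0.9997). H is at the origin and G lies 48.3 along u from H, so G = 48.3·u = (48.29, 1.096). Tangency of A1 to both parallel lines with radius 3.3 puts R and Q at H ± 3.3·n: R = (-0.07487, 3.299), Q = (0.07487, -3.299). Equal radii place J and W the same way about G: J = G + 3.3·n = (48.21, 4.395), W = G − 3.3·n = (48.36, -2.203). Then cos ∠JQW = QJ·QW / (|QJ||QW|), giving 7.781°.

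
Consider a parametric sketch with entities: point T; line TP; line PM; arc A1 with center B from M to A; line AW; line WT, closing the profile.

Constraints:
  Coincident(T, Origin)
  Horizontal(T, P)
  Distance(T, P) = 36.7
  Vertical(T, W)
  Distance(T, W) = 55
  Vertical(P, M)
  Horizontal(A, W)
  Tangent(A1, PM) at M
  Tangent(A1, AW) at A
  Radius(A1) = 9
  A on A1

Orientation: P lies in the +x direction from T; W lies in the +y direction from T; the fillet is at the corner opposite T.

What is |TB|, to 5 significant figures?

53.696

T and W share the same x with |TW| = 55.0 and W on the +y side, so W = (0.0000, 55.000). The virtual corner opposite T is at (36.700, 55.000). Since A1 is tangent to PM there, BM ⟂ PM and since A1 is tangent to AW there, BA ⟂ AW, with radius 9.0, so the center B sits 9.0 in from both sides at B = (27.700, 46.000). Then |TB| = |B − T| = 53.696.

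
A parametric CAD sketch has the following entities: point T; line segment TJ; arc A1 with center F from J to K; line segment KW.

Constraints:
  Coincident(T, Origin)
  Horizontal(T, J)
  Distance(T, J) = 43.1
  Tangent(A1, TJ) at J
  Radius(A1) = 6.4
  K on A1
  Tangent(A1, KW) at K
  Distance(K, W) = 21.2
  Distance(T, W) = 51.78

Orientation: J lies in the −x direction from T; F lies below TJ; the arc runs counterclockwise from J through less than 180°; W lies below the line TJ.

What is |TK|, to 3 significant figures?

49.9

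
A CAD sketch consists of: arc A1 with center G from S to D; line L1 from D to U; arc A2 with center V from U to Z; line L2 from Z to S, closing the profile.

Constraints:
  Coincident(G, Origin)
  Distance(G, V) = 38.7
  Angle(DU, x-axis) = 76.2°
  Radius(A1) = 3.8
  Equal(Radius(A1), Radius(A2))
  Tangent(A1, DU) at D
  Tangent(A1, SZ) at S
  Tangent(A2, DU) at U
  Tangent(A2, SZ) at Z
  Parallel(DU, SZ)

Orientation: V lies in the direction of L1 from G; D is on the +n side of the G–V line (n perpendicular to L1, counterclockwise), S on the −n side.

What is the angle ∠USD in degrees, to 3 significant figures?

78.9°

The slot axis is L1's direction at 76.2°, so u = (cos 76.2°, sin 76.2°) = (0.239, 0.971) and n = (−sin 76.2°, cos 76.2°) = (-0.971, 0.239). G is at the origin and V lies 38.7 along u from G, so V = 38.7·u = (9.23, 37.6). Tangency of A1 to both parallel lines with radius 3.8 puts D and S at G ± 3.8·n: D = (-3.69, 0.906), S = (3.69, -0.906). Equal radii place U and Z the same way about V: U = V + 3.8·n = (5.54, 38.5), Z = V − 3.8·n = (12.9, 36.7). Then cos ∠USD = SU·SD / (|SU||SD|), giving 78.9°.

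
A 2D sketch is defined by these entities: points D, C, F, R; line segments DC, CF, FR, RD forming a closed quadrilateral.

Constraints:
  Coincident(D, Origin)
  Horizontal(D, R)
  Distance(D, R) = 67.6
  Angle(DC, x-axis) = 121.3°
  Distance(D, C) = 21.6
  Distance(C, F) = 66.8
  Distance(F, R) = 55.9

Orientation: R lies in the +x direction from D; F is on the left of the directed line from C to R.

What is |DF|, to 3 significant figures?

69.7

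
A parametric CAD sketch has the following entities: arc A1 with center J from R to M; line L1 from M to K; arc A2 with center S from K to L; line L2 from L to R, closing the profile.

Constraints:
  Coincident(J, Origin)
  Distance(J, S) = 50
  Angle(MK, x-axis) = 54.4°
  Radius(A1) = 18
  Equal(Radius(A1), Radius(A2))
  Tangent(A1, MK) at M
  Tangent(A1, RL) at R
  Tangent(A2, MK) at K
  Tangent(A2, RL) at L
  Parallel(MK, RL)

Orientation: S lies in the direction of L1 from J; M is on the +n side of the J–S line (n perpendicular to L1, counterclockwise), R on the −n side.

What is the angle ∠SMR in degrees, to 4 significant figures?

70.20°

The slot axis is L1's direction at 54.4°, so u = (cos 54.4°, sin 54.4°) = (0.5821, 0.8131) and n = (−sin 54.4°, cos 54.4°) = (-0.8131, 0.5821). J is at the origin and S lies 50.0 along u from J, so S = 50.0·u = (29.11, 40.66). Tangency of A1 to both parallel lines with radius 18.0 puts M and R at J ± 18.0·n: M = (-14.64, 10.48), R = (14.64, -10.48). Then cos ∠SMR = MS·MR / (|MS||MR|), giving 70.20°.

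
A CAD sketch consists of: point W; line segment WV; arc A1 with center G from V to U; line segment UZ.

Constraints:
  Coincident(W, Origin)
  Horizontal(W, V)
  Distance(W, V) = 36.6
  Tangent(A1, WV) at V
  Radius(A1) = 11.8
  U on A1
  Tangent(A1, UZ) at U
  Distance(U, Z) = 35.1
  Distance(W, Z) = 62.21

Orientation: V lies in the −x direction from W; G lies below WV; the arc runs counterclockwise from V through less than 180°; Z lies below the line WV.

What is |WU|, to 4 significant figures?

50.25

Checks: |GU| = 11.80 ✓; ∠(GU, UZ) = 90.00° ✓; |UZ| = 35.10 ✓; |WZ| = 62.21 ✓.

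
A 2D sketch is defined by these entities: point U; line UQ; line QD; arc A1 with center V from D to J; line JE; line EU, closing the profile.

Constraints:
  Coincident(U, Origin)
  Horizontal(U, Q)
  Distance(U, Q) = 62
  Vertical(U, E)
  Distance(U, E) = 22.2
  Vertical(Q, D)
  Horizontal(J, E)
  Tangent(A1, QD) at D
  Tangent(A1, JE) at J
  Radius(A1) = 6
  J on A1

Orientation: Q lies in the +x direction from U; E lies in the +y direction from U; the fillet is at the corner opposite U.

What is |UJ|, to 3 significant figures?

60.2

U is at the origin; U and Q share the same y with |UQ| = 62.0 and Q on the +x side, so Q = (62.0, 0.00). UE is vertical with |UE| = 22.2 and E on the +y side, so E = (0.00, 22.2). The virtual corner opposite U is at (62.0, 22.2). Tangency of A1 to QD means the radius VD is perpendicular to QD and A1 meets JE tangentially, so VJ is at right angles to JE, with radius 6.0, so the center V sits 6.0 in from both sides at V = (56.0, 16.2). That places the tangent points at D = (62.0, 16.2) on QD and J = (56.0, 22.2) on JE. Then |UJ| = |J − U| = 60.2.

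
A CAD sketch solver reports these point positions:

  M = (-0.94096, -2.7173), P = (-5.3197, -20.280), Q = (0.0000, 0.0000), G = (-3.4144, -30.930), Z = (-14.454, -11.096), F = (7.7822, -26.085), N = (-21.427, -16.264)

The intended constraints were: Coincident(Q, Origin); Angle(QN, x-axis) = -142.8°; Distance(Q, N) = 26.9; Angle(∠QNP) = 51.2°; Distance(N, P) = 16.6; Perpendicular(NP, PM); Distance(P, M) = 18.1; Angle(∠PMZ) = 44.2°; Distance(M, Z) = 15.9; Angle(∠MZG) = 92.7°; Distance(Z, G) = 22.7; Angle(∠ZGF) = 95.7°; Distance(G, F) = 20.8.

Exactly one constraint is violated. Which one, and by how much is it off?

Distance(G, F) = 20.8 — off by 8.60.

Q = (0.00, 0.00) ✓; QN at -142.8° ✓; |QN| = 26.90 ✓; ∠QNP = 51.20° ✓; |NP| = 16.60 ✓; ∠(NP, PM) = 90.00° ✓; |PM| = 18.10 ✓; ∠PMZ = 44.20° ✓; |MZ| = 15.90 ✓; ∠MZG = 92.70° ✓; |ZG| = 22.70 ✓; ∠ZGF = 95.70° ✓; |GF| = 12.20 ✗.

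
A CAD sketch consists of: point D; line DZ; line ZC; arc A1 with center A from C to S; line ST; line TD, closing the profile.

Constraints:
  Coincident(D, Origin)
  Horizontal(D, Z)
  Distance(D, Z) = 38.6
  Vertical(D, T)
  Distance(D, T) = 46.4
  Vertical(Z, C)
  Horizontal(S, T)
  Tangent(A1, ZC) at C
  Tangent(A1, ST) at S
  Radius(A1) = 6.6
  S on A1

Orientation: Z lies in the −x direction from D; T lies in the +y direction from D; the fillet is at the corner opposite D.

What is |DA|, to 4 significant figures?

51.07

D is at the origin; D and Z share the same y with |DZ| = 38.6 and Z on the −x side, so Z = (-38.60, 0.000). D and T share the same x with |DT| = 46.4 and T on the +y side, so T = (0.000, 46.40). The virtual corner opposite D is at (-38.60, 46.40). The tangent condition forces AC to be normal to ZC and the tangent condition forces AS to be normal to ST, with radius 6.6, so the center A sits 6.6 in from both sides at A = (-32.00, 39.80). Then |DA| = |A − D| = 51.07.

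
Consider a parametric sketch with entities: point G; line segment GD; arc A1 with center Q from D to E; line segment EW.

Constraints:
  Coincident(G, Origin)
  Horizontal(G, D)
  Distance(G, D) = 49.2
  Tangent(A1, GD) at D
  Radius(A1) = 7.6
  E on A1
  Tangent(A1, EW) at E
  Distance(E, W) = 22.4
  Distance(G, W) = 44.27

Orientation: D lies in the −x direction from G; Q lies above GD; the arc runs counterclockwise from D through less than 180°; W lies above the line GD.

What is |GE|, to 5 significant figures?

42.282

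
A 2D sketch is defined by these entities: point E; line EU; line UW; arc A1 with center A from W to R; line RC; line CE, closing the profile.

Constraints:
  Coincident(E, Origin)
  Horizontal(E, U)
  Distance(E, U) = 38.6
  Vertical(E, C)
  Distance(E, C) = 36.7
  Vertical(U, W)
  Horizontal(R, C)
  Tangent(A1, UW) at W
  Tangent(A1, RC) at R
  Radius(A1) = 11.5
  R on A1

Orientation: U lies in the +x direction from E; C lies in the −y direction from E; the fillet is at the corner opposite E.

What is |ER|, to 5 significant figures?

45.621

E is at the origin; E and U share the same y with |EU| = 38.6 and U on the +x side, so U = (38.600, 0.0000). E and C share the same x with |EC| = 36.7 and C on the −y side, so C = (0.0000, -36.700). The virtual corner opposite E is at (38.600, -36.700). Since A1 is tangent to UW there, AW ⟂ UW and since A1 is tangent to RC there, AR ⟂ RC, with radius 11.5, so the center A sits 11.5 in from both sides at A = (27.100, -25.200). That places the tangent points at W = (38.600, -25.200) on UW and R = (27.100, -36.700) on RC. Then |ER| = |R − E| = 45.621.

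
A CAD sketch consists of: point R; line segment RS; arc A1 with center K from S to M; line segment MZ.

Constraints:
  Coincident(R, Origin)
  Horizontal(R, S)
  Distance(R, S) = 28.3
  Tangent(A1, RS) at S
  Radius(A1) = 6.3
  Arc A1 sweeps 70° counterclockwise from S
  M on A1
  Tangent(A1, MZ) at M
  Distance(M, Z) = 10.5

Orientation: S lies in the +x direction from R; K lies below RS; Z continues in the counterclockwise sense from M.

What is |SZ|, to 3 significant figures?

16.9

R is at the origin; R and S share the same y with |RS| = 28.3 and S on the +x side, so S = (28.3, 0.00). A1 meets RS tangentially, so KS is at right angles to RS, so K = S + (0, -6.3) = (28.3, -6.30). On A1, S sits at bearing 90° from K; a 70° counterclockwise sweep puts M at bearing 160°, so M = K + 6.3·(cos 160°, sin 160°) = (22.4, -4.15). A1 meets MZ tangentially, so KM is at right angles to MZ, so MZ runs along (−sin 160°, cos 160°); with |MZ| = 10.5, Z = (18.8, -14.0). Then |SZ| = |Z − S| = 16.9.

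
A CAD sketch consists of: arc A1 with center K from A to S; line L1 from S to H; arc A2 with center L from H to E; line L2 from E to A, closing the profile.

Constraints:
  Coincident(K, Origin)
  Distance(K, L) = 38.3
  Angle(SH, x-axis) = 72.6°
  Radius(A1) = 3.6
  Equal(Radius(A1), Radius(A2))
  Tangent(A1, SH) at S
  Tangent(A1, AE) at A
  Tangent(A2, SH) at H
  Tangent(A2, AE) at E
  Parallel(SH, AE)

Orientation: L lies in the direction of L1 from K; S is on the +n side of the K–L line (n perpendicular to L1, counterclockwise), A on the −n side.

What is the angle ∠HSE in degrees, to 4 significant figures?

10.65°

The slot axis is L1's direction at 72.6°, so u = (cos 72.6°, sin 72.6°) = (0.2990, 0.9542) and n = (−sin 72.6°, cos 72.6°) = (-0.9542, 0.2990). K is at the origin and L lies 38.3 along u from K, so L = 38.3·u = (11.45, 36.55). Tangency of A1 to both parallel lines with radius 3.6 puts S and A at K ± 3.6·n: S = (-3.435, 1.077), A = (3.435, -1.077). Equal radii place H and E the same way about L: H = L + 3.6·n = (8.018, 37.62), E = L − 3.6·n = (14.89, 35.47). Then cos ∠HSE = SH·SE / (|SH||SE|), giving 10.65°.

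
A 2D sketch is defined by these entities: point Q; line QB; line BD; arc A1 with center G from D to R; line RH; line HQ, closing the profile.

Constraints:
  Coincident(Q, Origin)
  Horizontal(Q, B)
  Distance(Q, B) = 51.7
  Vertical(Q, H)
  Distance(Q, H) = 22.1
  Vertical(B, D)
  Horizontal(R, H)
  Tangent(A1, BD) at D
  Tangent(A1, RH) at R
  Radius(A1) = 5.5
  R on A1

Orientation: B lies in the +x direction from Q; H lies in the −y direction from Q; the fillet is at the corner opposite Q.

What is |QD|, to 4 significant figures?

54.30

The virtual corner opposite Q is at (51.70, -22.10). Since A1 is tangent to BD there, GD ⟂ BD and A1 meets RH tangentially, so GR is at right angles to RH, with radius 5.5, so the center G sits 5.5 in from both sides at G = (46.20, -16.60). That places the tangent points at D = (51.70, -16.60) on BD and R = (46.20, -22.10) on RH. Then |QD| = |D − Q| = 54.30.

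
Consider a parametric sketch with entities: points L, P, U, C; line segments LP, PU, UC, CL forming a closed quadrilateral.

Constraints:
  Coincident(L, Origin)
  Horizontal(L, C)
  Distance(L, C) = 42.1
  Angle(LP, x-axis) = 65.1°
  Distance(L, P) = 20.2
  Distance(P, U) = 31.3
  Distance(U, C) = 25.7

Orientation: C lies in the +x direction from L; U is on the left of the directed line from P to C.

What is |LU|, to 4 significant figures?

46.58

L is at the origin; L and C share the same y with |LC| = 42.1 and C in +x, so C = (42.1, 0). LP runs at 65.1° with |LP| = 20.2, so P = (8.505, 18.32). U is determined by |PU| = 31.3 and |UC| = 25.7 together: it lies at the intersection of circle(P, 31.3) and circle(C, 25.7). With |PC| = 38.27, the foot of the radical line on PC is 23.30 from P and the perpendicular offset is √(31.3² − 23.30²) = 20.90. Taking the left-of-PC solution: U = (38.97, 25.51).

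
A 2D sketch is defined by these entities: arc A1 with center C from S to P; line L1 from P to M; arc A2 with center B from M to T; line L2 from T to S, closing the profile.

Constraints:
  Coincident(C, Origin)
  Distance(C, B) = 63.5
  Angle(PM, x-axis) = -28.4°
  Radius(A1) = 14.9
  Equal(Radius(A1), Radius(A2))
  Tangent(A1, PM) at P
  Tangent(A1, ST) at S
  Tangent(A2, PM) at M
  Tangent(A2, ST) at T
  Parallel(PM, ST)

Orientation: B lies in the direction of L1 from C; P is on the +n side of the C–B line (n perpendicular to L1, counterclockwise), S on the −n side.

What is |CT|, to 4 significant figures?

65.22

The slot axis is L1's direction at -28.4°, so u = (cos -28.4°, sin -28.4°) = (0.8796, -0.4756) and n = (−sin -28.4°, cos -28.4°) = (0.4756, 0.8796). C is at the origin and B lies 63.5 along u from C, so B = 63.5·u = (55.86, -30.20). Tangency of A1 to both parallel lines with radius 14.9 puts P and S at C ± 14.9·n: P = (7.087, 13.11), S = (-7.087, -13.11). Equal radii place M and T the same way about B: M = B + 14.9·n = (62.94, -17.10), T = B − 14.9·n = (48.77, -43.31). Then |CT| = |T − C| = 65.22.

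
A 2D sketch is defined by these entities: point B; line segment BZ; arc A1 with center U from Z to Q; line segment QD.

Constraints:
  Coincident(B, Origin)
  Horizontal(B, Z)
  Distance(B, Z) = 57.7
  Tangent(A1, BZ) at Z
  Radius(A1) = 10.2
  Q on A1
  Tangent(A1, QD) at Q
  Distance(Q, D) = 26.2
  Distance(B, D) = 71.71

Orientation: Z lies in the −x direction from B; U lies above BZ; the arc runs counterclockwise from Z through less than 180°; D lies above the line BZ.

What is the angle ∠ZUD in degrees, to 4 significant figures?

173.8°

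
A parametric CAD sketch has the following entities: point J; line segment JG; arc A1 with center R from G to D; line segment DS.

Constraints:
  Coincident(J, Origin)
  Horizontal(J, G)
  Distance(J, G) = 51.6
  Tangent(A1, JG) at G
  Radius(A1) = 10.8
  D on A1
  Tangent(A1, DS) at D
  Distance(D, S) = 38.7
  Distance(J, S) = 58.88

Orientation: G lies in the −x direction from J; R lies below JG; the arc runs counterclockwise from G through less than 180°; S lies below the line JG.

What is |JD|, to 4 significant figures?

62.44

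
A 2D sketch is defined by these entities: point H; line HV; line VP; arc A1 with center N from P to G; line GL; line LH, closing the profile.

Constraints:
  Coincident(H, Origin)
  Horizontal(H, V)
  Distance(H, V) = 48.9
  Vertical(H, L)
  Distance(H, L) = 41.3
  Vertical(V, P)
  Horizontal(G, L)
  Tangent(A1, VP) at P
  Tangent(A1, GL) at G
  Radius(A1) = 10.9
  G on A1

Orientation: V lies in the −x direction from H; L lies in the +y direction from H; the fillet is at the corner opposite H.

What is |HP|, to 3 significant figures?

57.6

H is at the origin; HV is horizontal with |HV| = 48.9 and V on the −x side, so V = (-48.9, 0.00). HL is vertical with |HL| = 41.3 and L on the +y side, so L = (0.00, 41.3). The virtual corner opposite H is at (-48.9, 41.3). Tangency of A1 to VP means the radius NP is perpendicular to VP and tangency of A1 to GL means the radius NG is perpendicular to GL, with radius 10.9, so the center N sits 10.9 in from both sides at N = (-38.0, 30.4). That places the tangent points at P = (-48.9, 30.4) on VP and G = (-38.0, 41.3) on GL. Then |HP| = |P − H| = 57.6.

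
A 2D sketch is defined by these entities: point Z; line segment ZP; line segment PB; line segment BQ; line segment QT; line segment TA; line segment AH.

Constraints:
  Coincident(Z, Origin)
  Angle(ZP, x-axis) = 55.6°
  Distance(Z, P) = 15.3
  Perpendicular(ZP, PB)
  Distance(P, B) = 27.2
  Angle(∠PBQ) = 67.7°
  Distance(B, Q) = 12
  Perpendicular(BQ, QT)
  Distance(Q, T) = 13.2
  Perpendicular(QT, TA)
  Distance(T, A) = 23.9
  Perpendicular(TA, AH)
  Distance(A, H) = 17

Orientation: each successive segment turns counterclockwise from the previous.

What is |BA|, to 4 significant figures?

17.77

Z is at the origin; ZP runs at 55.6° with length 15.3, so P = (8.644, 12.62). The perpendicularity gives PB at right angles to ZP, so PB runs at 145.6°; with |PB| = 27.2, B = (-13.80, 27.99). ∠PBQ = 67.7° gives BQ at -102.1° from the x-axis; with |BQ| = 12.0, Q = (-16.31, 16.26). BQ is perpendicular to QT, so QT runs at -12.10°; with |QT| = 13.2, T = (-3.408, 13.49). QT ⟂ TA, so TA runs at 77.90°; with |TA| = 23.9, A = (1.602, 36.86). Then |BA| = |A − B| = 17.77.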